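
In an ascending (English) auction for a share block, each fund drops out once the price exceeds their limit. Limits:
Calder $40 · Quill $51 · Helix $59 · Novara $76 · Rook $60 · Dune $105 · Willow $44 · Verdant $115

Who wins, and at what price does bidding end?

Open ascending-bid auction: the price rises until one bidder remains; the winner pays the price at which the last rival dropped out.
Limits in order: 115 (Verdant) > 105 (Dune) > 76 (Novara) > 60 (Rook) > 59 (Helix) > 51 (Quill) > …
Dune is the last rival to drop out, at $105; Verdant remains and wins at that price.

Verdant wins at $105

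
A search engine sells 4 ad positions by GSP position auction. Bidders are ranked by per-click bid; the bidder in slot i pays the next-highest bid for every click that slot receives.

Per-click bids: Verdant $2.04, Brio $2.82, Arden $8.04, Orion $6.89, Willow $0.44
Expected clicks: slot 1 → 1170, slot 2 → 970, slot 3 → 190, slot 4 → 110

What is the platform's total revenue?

Total revenue: $11232.70

Ranked by bid: $8.04 (Arden) > $6.89 (Orion) > $2.82 (Brio) > $2.04 (Verdant) > $0.44 (Willow)
Slot 1: Arden pays $6.89 × 1170 = $8061.30
Slot 2: Orion pays $2.82 × 970 = $2735.40
Slot 3: Brio pays $2.04 × 190 = $387.60
Slot 4: Verdant pays $0.44 × 110 = $48.40
Total = $11232.70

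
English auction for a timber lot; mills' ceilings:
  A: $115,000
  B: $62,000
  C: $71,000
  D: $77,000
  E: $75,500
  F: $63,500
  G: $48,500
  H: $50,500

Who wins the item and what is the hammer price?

A wins at $77,000

Limits ranked: 115,000 (A) > 77,000 (D) > 75,500 (E) > 71,000 (C) > 63,500 (F) > 62,000 (B) > …
D is the last rival to drop out, at $77,000; A remains and wins at that price.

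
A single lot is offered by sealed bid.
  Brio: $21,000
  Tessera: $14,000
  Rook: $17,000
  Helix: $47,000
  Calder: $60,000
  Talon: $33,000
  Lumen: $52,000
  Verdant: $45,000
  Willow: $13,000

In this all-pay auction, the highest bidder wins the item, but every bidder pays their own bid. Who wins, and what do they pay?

All-pay auction: the highest bidder wins the item, but every bidder pays their own bid.
Sorting bids: 60,000 (Calder) > 52,000 (Lumen) > 47,000 (Helix) > 45,000 (Verdant) > 33,000 (Talon) > 21,000 (Brio) > …
Calder wins with the top bid; all bids are sunk regardless.

Calder pays $60,000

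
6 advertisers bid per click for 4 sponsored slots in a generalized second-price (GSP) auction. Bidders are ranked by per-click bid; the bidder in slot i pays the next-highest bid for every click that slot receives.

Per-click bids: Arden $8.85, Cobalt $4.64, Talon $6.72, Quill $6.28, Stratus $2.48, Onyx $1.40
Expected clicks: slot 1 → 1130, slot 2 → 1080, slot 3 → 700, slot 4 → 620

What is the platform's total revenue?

Sorting advertisers: $8.85 (Arden) > $6.72 (Talon) > $6.28 (Quill) > $4.64 (Cobalt) > $2.48 (Stratus) > …
Slot 1: Arden pays $6.72 × 1130 = $7593.60
Slot 2: Talon pays $6.28 × 1080 = $6782.40
Slot 3: Quill pays $4.64 × 700 = $3248.00
Slot 4: Cobalt pays $2.48 × 620 = $1537.60
Total = $19161.60

Total revenue: $19161.60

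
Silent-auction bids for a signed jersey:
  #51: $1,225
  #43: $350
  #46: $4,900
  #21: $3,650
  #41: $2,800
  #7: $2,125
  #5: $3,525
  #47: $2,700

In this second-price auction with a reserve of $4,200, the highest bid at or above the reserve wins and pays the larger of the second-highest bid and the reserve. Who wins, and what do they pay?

Second-price auction with a reserve of $4,200: the highest bid at or above the reserve wins and pays the larger of the second-highest bid and the reserve.
Sorting bids: 4,900 (#46) > 3,650 (#21) > 3,525 (#5) > 2,800 (#41) > 2,700 (#47) > 2,125 (#7) > …
Highest eligible bid: #46 at $4,900.
Second-highest bid $3,650 is below the reserve $4,200, so the reserve binds → payment $4,200.

#46 pays $4,200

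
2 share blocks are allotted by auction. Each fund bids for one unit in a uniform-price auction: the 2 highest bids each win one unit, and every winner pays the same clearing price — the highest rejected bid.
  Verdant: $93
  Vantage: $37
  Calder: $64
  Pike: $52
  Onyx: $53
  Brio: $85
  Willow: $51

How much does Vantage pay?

Bids ranked high→low: 93 (Verdant), 85 (Brio), 64 (Calder), 53 (Onyx), …
The 2 highest are Verdant, Brio.
Highest unsuccessful bid: $64 → clearing price.
Vantage does not win → pays $0.

Vantage pays $0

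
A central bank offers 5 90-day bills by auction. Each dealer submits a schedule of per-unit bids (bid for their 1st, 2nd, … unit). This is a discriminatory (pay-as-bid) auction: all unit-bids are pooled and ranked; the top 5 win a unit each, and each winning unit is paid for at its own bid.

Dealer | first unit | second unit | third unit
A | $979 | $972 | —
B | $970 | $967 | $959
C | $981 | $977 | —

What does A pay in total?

A pays $1,951

Pooled unit-bids ranked (top 5): 981 (C-1), 979 (A-1), 977 (C-2), 972 (A-2), 970 (B-1)
Next rejected bid: $967 (not a price — pay-as-bid).
A's winning unit-bids: 979 + 972 = $1,951.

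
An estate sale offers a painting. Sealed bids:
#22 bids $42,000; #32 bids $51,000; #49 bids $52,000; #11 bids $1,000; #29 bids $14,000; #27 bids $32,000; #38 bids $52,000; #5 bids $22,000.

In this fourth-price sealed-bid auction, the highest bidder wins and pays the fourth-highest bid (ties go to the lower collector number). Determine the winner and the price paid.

#38 pays $42,000

Bids in order: 52,000 (#38) > 52,000 (#49) > 51,000 (#32) > 42,000 (#22) > 32,000 (#27) > 22,000 (#5) > …
#38 and #49 tie at $52,000; tie-break gives it to #38.
#38 is highest; pays the fourth-highest bid, $42,000.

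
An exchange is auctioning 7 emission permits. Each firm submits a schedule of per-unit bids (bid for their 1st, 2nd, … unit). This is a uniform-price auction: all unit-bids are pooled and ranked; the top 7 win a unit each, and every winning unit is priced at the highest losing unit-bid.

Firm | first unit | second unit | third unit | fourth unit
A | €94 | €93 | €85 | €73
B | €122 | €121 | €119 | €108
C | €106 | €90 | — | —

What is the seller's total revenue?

All unit-bids, highest first — top 7: 122 (B-1), 121 (B-2), 119 (B-3), 108 (B-4), 106 (C-1), 94 (A-1), 93 (A-2)
Highest rejected unit-bid = €90.
Allocation: A 2, B 4, C 1. Every unit priced at €90.
Revenue = 7 × 90 = €630.

Total revenue: €630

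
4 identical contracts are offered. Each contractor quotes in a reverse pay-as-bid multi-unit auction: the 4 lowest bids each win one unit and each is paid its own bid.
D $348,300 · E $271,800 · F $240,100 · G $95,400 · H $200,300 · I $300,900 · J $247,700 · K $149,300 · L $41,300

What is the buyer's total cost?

Total cost: $486,300

Bids ranked low→high: 41,300 (L), 95,400 (G), 149,300 (K), 200,300 (H), 240,100 (F), 247,700 (J), …
The 4 lowest are L, G, K, H.
Total cost = 41,300 + 95,400 + 149,300 + 200,300 = $486,300.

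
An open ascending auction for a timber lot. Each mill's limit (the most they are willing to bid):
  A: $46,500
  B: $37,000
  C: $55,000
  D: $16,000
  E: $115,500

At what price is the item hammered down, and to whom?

Limits in order: 115,500 (E) > 55,000 (C) > 46,500 (A) > 37,000 (B) > 16,000 (D)
C is the last rival to drop out, at $55,000; E remains and wins at that price.

E wins at $55,000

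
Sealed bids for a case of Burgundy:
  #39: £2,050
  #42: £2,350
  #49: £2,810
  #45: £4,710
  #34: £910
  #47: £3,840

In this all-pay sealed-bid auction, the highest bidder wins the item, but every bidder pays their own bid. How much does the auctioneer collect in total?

Bids in order: 4,710 (#45) > 3,840 (#47) > 2,810 (#49) > 2,350 (#42) > 2,050 (#39) > 910 (#34)
Every bidder forfeits their bid regardless of winning.
Revenue = 2,050 + 2,350 + 2,810 + 4,710 + 910 + 3,840 = £16,670.

Total revenue: £16,670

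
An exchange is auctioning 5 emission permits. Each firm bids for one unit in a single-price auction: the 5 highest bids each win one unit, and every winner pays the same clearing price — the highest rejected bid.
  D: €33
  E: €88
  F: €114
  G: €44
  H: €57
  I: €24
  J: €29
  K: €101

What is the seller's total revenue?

Ordering the bids: 114 (F), 101 (K), 88 (E), 57 (H), 44 (G), 33 (D), 29 (J), …
The 5 highest are F, K, E, H, G.
First losing bid is D's €33, which sets the uniform price.
Total revenue = 5 × €33 = €165.

Total revenue: €165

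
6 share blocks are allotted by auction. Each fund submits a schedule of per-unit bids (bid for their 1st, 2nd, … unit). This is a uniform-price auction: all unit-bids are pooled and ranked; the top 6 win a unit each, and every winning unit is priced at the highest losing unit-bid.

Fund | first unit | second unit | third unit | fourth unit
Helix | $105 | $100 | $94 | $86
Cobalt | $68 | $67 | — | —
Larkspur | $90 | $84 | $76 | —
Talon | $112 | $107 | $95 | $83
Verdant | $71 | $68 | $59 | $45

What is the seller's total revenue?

All unit-bids, highest first — top 6: 112 (Talon-1), 107 (Talon-2), 105 (Helix-1), 100 (Helix-2), 95 (Talon-3), 94 (Helix-3)
First bid not allocated: $90.
Allocation: Helix 3, Talon 3. Every unit priced at $90.
Revenue = 6 × 90 = $540.

Total revenue: $540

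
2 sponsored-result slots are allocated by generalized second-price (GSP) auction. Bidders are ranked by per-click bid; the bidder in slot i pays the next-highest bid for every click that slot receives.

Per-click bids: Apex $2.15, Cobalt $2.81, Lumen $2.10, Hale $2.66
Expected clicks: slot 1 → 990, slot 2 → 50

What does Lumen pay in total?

Ranked by bid: $2.81 (Cobalt) > $2.66 (Hale) > $2.15 (Apex) > …
Lumen ranks below slot 2 → no slot, pays nothing.

Lumen pays $0.00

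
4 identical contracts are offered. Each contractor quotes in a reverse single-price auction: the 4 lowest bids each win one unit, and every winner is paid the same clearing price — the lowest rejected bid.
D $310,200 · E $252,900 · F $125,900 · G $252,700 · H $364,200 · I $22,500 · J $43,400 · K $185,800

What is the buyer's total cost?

Ordering the bids: 22,500 (I), 43,400 (J), 125,900 (F), 185,800 (K), 252,700 (G), 252,900 (E), …
Lowest 4: I, J, F, K.
Lowest unsuccessful bid: $252,700 → clearing price.
Total cost = 4 × $252,700 = $1,010,800.

Total cost: $1,010,800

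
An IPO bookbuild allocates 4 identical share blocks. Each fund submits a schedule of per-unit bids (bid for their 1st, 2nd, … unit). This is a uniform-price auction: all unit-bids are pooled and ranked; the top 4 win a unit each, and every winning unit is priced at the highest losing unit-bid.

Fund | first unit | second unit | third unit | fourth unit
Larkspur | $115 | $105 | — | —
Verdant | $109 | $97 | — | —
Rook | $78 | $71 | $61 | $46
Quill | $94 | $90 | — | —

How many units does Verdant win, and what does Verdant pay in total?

Verdant: 2 units, pays $188

Pooled unit-bids ranked (top 4): 115 (Larkspur-1), 109 (Verdant-1), 105 (Larkspur-2), 97 (Verdant-2)
The (k+1)-th unit-bid is $94.
Verdant wins 2 unit(s) at $94 each.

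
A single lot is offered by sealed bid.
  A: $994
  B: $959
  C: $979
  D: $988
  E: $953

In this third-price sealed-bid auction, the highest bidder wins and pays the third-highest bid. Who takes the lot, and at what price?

A pays $979

Sorting bids: 994 (A) > 988 (D) > 979 (C) > 959 (B) > 953 (E)
A is highest; pays the third-highest bid, $979.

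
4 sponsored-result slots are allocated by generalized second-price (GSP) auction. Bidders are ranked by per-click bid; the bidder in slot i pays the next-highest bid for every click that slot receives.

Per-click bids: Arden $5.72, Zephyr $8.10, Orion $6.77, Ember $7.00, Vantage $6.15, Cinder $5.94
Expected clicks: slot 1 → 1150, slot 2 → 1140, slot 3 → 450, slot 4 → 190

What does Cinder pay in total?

Cinder pays $0.00

Per-click bids in order: $8.10 (Zephyr) > $7.00 (Ember) > $6.77 (Orion) > $6.15 (Vantage) > $5.94 (Cinder) > …
Cinder ranks below slot 4 → no slot, pays nothing.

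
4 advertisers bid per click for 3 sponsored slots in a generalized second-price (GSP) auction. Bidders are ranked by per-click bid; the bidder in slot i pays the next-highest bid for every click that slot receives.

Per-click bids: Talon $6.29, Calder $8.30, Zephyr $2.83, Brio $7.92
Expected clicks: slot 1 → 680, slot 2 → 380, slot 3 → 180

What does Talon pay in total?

Ranked by bid: $8.30 (Calder) > $7.92 (Brio) > $6.29 (Talon) > $2.83 (Zephyr)
Talon holds slot 3 → pays next bid $2.83 × 180 clicks = $509.40.

Talon pays $509.40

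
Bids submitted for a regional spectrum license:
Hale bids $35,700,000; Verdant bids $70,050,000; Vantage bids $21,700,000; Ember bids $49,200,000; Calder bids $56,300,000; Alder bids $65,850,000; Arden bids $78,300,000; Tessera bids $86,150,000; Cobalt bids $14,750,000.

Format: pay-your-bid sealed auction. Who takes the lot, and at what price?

Bids in order: 86,150,000 (Tessera) > 78,300,000 (Arden) > 70,050,000 (Verdant) > 65,850,000 (Alder) > 56,300,000 (Calder) > 49,200,000 (Ember) > …
First-price: Tessera pays what they bid, $86,150,000.

Tessera pays $86,150,000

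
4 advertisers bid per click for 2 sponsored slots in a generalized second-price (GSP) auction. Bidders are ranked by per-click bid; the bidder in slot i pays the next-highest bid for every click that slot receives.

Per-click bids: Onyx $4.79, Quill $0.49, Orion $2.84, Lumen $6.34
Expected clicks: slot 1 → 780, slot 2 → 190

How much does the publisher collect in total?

Total revenue: $4275.80

Per-click bids in order: $6.34 (Lumen) > $4.79 (Onyx) > $2.84 (Orion) > …
Slot 1: Lumen pays $4.79 × 780 = $3736.20
Slot 2: Onyx pays $2.84 × 190 = $539.60
Total = $4275.80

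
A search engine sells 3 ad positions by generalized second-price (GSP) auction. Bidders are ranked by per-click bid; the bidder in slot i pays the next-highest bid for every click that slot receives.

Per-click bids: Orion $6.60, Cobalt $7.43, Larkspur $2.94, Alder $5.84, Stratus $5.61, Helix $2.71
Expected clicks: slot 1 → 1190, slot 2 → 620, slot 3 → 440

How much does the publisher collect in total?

Sorting advertisers: $7.43 (Cobalt) > $6.60 (Orion) > $5.84 (Alder) > $5.61 (Stratus) > …
Slot 1: Cobalt pays $6.60 × 1190 = $7854.00
Slot 2: Orion pays $5.84 × 620 = $3620.80
Slot 3: Alder pays $5.61 × 440 = $2468.40
Total = $13943.20

Total revenue: $13943.20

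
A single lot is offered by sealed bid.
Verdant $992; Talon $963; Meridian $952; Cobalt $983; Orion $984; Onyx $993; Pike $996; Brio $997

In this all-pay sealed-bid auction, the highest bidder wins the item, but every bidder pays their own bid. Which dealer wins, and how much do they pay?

All-pay sealed-bid auction: the highest bidder wins the item, but every bidder pays their own bid.
Bids in order: 997 (Brio) > 996 (Pike) > 993 (Onyx) > 992 (Verdant) > 984 (Orion) > 983 (Cobalt) > …
Brio is highest and takes the item; every bidder forfeits their bid.

Brio pays $997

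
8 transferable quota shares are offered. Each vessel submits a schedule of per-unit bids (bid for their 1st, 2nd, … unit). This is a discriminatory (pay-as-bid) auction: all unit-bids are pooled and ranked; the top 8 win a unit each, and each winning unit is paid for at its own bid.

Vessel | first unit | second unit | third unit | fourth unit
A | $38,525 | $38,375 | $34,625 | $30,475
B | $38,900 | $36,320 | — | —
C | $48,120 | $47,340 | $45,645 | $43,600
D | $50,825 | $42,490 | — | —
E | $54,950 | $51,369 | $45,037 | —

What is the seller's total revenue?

Total revenue: $386,886

Merging the schedules and taking the best 8: 54,950 (E-1), 51,369 (E-2), 50,825 (D-1), 48,120 (C-1), 47,340 (C-2), 45,645 (C-3), 45,037 (E-3), 43,600 (C-4)
Next rejected bid: $42,490 (not a price — pay-as-bid).
Each winning unit pays its own bid.
Revenue = 54,950 + 51,369 + 50,825 + 48,120 + 47,340 + 45,645 + 45,037 + 43,600 = $386,886.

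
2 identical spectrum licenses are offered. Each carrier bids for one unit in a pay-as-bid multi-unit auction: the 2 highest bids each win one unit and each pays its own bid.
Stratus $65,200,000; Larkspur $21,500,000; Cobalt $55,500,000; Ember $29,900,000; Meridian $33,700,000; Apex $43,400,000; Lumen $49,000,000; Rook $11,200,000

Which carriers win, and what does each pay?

Stratus $65,200,000, Cobalt $55,500,000

Bids ranked high→low: 65,200,000 (Stratus), 55,500,000 (Cobalt), 49,000,000 (Lumen), 43,400,000 (Apex), …
Top 2: Stratus, Cobalt.
Each winner pays its own bid: Stratus $65,200,000, Cobalt $55,500,000.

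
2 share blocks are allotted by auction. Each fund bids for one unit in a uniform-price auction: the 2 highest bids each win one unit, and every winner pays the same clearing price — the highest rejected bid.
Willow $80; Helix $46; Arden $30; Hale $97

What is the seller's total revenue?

Sorting: 97 (Hale), 80 (Willow), 46 (Helix), 30 (Arden)
Top 2: Hale, Willow.
First losing bid is Helix's $46, which sets the uniform price.
Total revenue = 2 × $46 = $92.

Total revenue: $92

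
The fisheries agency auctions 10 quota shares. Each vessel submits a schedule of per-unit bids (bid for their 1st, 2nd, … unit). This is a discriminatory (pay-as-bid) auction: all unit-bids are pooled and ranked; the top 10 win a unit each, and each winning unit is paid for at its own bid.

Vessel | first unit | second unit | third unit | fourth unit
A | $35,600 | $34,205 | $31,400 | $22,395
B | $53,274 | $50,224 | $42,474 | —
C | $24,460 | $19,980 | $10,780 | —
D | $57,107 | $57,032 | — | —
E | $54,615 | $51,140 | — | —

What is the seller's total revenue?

Merging the schedules and taking the best 10: 57,107 (D-1), 57,032 (D-2), 54,615 (E-1), 53,274 (B-1), 51,140 (E-2), 50,224 (B-2), 42,474 (B-3), 35,600 (A-1), 34,205 (A-2), 31,400 (A-3)
Next rejected bid: $24,460 (not a price — pay-as-bid).
Each winning unit pays its own bid.
Revenue = 57,107 + 57,032 + 54,615 + 53,274 + 51,140 + 50,224 + 42,474 + 35,600 + 34,205 + 31,400 = $467,071.

Total revenue: $467,071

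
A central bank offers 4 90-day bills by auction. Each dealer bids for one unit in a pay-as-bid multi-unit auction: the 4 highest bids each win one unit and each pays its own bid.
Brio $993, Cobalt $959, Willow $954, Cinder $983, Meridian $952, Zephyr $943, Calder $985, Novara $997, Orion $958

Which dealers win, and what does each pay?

Sorting: 997 (Novara), 993 (Brio), 985 (Calder), 983 (Cinder), 959 (Cobalt), 958 (Orion), …
Winners (4 units): Novara, Brio, Calder, Cinder.
Each winner pays its own bid: Novara $997, Brio $993, Calder $985, Cinder $983.

Novara $997, Brio $993, Calder $985, Cinder $983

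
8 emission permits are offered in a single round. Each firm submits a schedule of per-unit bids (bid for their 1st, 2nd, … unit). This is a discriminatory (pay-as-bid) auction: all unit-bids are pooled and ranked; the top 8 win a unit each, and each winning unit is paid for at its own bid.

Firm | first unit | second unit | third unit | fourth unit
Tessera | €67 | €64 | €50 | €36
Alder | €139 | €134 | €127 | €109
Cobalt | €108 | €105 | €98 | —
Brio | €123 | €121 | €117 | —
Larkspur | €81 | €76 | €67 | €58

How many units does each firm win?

Pooled unit-bids ranked (top 8): 139 (Alder-1), 134 (Alder-2), 127 (Alder-3), 123 (Brio-1), 121 (Brio-2), 117 (Brio-3), 109 (Alder-4), 108 (Cobalt-1)
Next rejected bid: €105 (not a price — pay-as-bid).
Allocation: Alder 4, Brio 3, Cobalt 1.

Alder 4, Brio 3, Cobalt 1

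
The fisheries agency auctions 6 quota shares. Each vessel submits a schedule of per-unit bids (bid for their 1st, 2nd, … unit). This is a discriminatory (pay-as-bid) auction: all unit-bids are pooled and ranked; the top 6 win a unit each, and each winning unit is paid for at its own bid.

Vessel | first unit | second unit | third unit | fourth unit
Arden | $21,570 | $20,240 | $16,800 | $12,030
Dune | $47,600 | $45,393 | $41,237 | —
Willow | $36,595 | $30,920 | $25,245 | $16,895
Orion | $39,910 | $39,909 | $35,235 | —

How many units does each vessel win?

Dune 3, Orion 2, Willow 1

Pooled unit-bids ranked (top 6): 47,600 (Dune-1), 45,393 (Dune-2), 41,237 (Dune-3), 39,910 (Orion-1), 39,909 (Orion-2), 36,595 (Willow-1)
Next rejected bid: $35,235 (not a price — pay-as-bid).
Allocation: Dune 3, Orion 2, Willow 1.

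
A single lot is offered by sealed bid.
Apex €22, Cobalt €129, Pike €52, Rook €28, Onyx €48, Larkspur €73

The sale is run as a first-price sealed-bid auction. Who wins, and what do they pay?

Rule: the highest bidder wins and pays their own bid.
Sorting bids: 129 (Cobalt) > 73 (Larkspur) > 52 (Pike) > 48 (Onyx) > 28 (Rook) > 22 (Apex)
Cobalt has the highest bid and pays exactly that: €129.

Cobalt pays €129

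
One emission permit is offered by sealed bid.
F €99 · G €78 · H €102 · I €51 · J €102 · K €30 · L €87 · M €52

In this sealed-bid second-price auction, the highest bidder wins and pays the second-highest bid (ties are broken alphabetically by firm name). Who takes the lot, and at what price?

Bids in order: 102 (H) > 102 (J) > 99 (F) > 87 (L) > 78 (G) > 52 (M) > …
Tie at €102 → H wins by tie-break.
H wins with the highest bid; price is set by the runner-up at €102.

H pays €102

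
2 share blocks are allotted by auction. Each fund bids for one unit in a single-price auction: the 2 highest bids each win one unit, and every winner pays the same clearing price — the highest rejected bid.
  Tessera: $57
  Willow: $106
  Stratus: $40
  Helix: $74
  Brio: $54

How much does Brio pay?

Bids ranked high→low: 106 (Willow), 74 (Helix), 57 (Tessera), 54 (Brio), …
The 2 highest are Willow, Helix.
Highest unsuccessful bid: $57 → clearing price.
Brio does not win → pays $0.

Brio pays $0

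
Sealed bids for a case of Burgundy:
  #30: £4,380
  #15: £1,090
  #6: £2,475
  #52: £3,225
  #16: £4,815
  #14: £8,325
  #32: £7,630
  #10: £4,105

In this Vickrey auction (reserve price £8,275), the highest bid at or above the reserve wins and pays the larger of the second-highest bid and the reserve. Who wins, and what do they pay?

Sorting bids: 8,325 (#14) > 7,630 (#32) > 4,815 (#16) > 4,380 (#30) > 4,105 (#10) > 3,225 (#52) > …
#14 has the top bid at or above the reserve (£8,325).
max(second-highest £7,630, reserve £8,275) = £8,275.

#14 pays £8,275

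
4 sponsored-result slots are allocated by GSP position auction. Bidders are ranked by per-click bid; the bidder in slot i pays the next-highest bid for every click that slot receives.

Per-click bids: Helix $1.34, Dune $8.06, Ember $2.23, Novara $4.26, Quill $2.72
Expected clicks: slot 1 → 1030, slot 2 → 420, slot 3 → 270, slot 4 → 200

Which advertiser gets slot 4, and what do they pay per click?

Ember; $1.34 per click

Ranked by bid: $8.06 (Dune) > $4.26 (Novara) > $2.72 (Quill) > $2.23 (Ember) > $1.34 (Helix)
Slot 4 goes to the fourth-ranked bidder, Ember, who pays the next bid down: $1.34/click.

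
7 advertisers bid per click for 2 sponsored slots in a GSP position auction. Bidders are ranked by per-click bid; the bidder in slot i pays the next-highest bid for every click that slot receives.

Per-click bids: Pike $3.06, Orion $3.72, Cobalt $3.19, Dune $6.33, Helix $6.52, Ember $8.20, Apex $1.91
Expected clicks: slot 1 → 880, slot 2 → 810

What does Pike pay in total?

Pike pays $0.00

Ranked by bid: $8.20 (Ember) > $6.52 (Helix) > $6.33 (Dune) > …
Pike ranks below slot 2 → no slot, pays nothing.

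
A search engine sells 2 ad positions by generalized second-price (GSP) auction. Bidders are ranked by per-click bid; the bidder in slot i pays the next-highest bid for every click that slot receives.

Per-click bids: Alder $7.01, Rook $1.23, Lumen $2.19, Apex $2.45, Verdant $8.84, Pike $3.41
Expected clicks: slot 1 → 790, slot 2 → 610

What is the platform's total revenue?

Total revenue: $7618.00

Per-click bids in order: $8.84 (Verdant) > $7.01 (Alder) > $3.41 (Pike) > …
Slot 1: Verdant pays $7.01 × 790 = $5537.90
Slot 2: Alder pays $3.41 × 610 = $2080.10
Total = $7618.00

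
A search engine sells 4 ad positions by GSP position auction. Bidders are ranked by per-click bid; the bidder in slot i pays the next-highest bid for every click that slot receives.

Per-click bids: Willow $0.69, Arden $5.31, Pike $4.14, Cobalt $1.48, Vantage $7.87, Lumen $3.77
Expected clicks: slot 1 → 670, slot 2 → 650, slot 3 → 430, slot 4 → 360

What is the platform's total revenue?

Total revenue: $8402.60

Ranked by bid: $7.87 (Vantage) > $5.31 (Arden) > $4.14 (Pike) > $3.77 (Lumen) > $1.48 (Cobalt) > …
Slot 1: Vantage pays $5.31 × 670 = $3557.70
Slot 2: Arden pays $4.14 × 650 = $2691.00
Slot 3: Pike pays $3.77 × 430 = $1621.10
Slot 4: Lumen pays $1.48 × 360 = $532.80
Total = $8402.60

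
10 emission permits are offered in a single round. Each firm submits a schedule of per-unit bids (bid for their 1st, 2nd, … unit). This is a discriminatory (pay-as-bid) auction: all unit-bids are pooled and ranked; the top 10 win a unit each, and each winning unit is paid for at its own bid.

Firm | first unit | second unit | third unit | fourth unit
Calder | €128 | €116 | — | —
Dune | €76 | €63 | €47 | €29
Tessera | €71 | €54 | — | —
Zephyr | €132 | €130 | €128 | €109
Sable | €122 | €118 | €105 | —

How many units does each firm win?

Calder 2, Dune 1, Sable 3, Zephyr 4

All unit-bids, highest first — top 10: 132 (Zephyr-1), 130 (Zephyr-2), 128 (Calder-1), 128 (Zephyr-3), 122 (Sable-1), 118 (Sable-2), 116 (Calder-2), 109 (Zephyr-4), 105 (Sable-3), 76 (Dune-1)
Next rejected bid: €71 (not a price — pay-as-bid).
Allocation: Calder 2, Dune 1, Sable 3, Zephyr 4.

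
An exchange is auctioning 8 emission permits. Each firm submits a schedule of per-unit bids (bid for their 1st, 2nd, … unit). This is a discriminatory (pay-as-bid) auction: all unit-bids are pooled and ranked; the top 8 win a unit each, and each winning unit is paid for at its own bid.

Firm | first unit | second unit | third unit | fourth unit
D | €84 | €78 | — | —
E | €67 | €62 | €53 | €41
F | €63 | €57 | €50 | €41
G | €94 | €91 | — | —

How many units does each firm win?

D 2, E 2, F 2, G 2

All unit-bids, highest first — top 8: 94 (G-1), 91 (G-2), 84 (D-1), 78 (D-2), 67 (E-1), 63 (F-1), 62 (E-2), 57 (F-2)
Next rejected bid: €53 (not a price — pay-as-bid).
Allocation: D 2, E 2, F 2, G 2.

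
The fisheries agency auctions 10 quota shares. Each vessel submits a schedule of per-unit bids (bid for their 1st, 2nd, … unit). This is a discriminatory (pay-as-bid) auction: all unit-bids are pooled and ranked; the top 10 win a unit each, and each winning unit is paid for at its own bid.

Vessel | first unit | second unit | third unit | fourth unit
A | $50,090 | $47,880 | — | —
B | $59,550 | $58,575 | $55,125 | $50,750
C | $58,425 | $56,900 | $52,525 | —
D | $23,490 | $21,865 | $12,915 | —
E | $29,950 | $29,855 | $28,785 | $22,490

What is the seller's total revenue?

Pooled unit-bids ranked (top 10): 59,550 (B-1), 58,575 (B-2), 58,425 (C-1), 56,900 (C-2), 55,125 (B-3), 52,525 (C-3), 50,750 (B-4), 50,090 (A-1), 47,880 (A-2), 29,950 (E-1)
Next rejected bid: $29,855 (not a price — pay-as-bid).
Each winning unit pays its own bid.
Revenue = 59,550 + 58,575 + 58,425 + 56,900 + 55,125 + 52,525 + 50,750 + 50,090 + 47,880 + 29,950 = $519,770.

Total revenue: $519,770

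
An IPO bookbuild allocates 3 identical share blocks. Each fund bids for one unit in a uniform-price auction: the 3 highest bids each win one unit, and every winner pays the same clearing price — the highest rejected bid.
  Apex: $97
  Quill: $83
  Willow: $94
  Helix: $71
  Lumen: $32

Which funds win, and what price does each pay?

Ordering the bids: 97 (Apex), 94 (Willow), 83 (Quill), 71 (Helix), 32 (Lumen)
Top 3: Apex, Willow, Quill.
First losing bid is Helix's $71, which sets the uniform price.

Apex, Willow, Quill; each pays $71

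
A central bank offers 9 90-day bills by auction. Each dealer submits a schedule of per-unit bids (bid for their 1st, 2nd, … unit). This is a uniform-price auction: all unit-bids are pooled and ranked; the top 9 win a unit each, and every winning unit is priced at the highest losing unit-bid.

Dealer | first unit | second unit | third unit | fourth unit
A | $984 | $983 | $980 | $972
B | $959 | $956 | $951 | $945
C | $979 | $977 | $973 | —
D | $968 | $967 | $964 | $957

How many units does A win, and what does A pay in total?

A: 4 units, pays $3,856

All unit-bids, highest first — top 9: 984 (A-1), 983 (A-2), 980 (A-3), 979 (C-1), 977 (C-2), 973 (C-3), 972 (A-4), 968 (D-1), 967 (D-2)
The (k+1)-th unit-bid is $964.
A wins 4 unit(s) at $964 each.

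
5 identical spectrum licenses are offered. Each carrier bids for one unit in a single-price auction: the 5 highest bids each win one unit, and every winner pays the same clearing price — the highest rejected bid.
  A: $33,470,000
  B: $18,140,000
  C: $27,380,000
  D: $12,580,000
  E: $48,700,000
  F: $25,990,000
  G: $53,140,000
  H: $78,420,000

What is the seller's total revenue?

Total revenue: $129,950,000

Bids ranked high→low: 78,420,000 (H), 53,140,000 (G), 48,700,000 (E), 33,470,000 (A), 27,380,000 (C), 25,990,000 (F), 18,140,000 (B), …
Winners (5 units): H, G, E, A, C.
Highest unsuccessful bid: $25,990,000 → clearing price.
Total revenue = 5 × $25,990,000 = $129,950,000.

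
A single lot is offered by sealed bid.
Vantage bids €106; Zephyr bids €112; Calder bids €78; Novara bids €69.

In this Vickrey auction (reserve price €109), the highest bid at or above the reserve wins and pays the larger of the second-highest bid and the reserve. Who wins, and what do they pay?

Bids in order: 112 (Zephyr) > 106 (Vantage) > 78 (Calder) > 69 (Novara)
Highest eligible bid: Zephyr at €112.
Second-highest bid €106 is below the reserve €109, so the reserve binds → payment €109.

Zephyr pays €109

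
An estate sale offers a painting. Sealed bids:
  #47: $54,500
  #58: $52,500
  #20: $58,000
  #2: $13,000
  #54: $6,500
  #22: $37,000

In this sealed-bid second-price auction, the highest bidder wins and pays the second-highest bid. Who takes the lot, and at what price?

#20 pays $54,500

Rule: the highest bidder wins and pays the second-highest bid.
Bids in order: 58,000 (#20) > 54,500 (#47) > 52,500 (#58) > 37,000 (#22) > 13,000 (#2) > 6,500 (#54)
#20 is highest; pays the second-highest bid, $54,500.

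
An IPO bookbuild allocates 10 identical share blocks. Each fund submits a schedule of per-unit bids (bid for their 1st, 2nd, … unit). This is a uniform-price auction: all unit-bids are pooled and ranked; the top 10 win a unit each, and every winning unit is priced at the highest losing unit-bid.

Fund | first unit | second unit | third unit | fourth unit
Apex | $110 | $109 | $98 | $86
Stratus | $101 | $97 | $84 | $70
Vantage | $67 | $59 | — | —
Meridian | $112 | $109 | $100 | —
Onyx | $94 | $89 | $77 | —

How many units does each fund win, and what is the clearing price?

Pooled unit-bids ranked (top 10): 112 (Meridian-1), 110 (Apex-1), 109 (Apex-2), 109 (Meridian-2), 101 (Stratus-1), 100 (Meridian-3), 98 (Apex-3), 97 (Stratus-2), 94 (Onyx-1), 89 (Onyx-2)
Highest rejected unit-bid = $86.
Allocation: Apex 3, Meridian 3, Onyx 2, Stratus 2.

Apex 3, Meridian 3, Onyx 2, Stratus 2; clearing price $86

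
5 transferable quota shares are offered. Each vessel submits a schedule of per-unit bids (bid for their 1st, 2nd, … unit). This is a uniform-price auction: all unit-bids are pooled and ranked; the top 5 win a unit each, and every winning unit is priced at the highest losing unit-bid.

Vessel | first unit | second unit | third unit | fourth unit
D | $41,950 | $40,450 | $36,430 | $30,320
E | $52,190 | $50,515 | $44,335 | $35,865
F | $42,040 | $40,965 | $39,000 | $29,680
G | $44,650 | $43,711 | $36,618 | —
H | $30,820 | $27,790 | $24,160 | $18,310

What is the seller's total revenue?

Total revenue: $210,200

All unit-bids, highest first — top 5: 52,190 (E-1), 50,515 (E-2), 44,650 (G-1), 44,335 (E-3), 43,711 (G-2)
Highest rejected unit-bid = $42,040.
Allocation: E 3, G 2. Every unit priced at $42,040.
Revenue = 5 × 42,040 = $210,200.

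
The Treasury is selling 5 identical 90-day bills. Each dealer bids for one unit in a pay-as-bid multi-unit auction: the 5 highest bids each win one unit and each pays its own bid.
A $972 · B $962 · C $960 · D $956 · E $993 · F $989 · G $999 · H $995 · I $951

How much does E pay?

Sorting: 999 (G), 995 (H), 993 (E), 989 (F), 972 (A), 962 (B), 960 (C), …
Top 5: G, H, E, F, A.
E wins → own bid $993.

E pays $993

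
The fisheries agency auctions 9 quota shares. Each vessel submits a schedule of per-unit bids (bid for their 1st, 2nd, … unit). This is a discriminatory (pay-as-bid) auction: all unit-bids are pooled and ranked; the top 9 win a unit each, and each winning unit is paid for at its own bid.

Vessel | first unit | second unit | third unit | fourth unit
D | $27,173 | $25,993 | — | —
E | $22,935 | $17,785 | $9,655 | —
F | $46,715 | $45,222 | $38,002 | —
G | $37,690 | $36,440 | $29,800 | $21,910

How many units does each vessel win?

D 2, E 1, F 3, G 3

Merging the schedules and taking the best 9: 46,715 (F-1), 45,222 (F-2), 38,002 (F-3), 37,690 (G-1), 36,440 (G-2), 29,800 (G-3), 27,173 (D-1), 25,993 (D-2), 22,935 (E-1)
Next rejected bid: $21,910 (not a price — pay-as-bid).
Allocation: D 2, E 1, F 3, G 3.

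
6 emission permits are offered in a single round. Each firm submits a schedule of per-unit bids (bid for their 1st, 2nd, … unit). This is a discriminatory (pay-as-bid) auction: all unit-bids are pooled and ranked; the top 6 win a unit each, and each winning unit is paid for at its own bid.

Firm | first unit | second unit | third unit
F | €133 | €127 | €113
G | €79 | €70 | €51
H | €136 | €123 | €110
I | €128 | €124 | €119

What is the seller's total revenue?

All unit-bids, highest first — top 6: 136 (H-1), 133 (F-1), 128 (I-1), 127 (F-2), 124 (I-2), 123 (H-2)
Next rejected bid: €119 (not a price — pay-as-bid).
Each winning unit pays its own bid.
Revenue = 136 + 133 + 128 + 127 + 124 + 123 = €771.

Total revenue: €771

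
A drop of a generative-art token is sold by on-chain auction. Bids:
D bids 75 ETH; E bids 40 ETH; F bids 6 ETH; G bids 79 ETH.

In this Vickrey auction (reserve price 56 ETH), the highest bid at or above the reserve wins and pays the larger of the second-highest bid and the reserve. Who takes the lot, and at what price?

G pays 75 ETH

Sorting bids: 79 (G) > 75 (D) > 40 (E) > 6 (F)
Highest eligible bid: G at 79 ETH.
Second-highest bid 75 ETH exceeds the reserve 56 ETH → payment 75 ETH.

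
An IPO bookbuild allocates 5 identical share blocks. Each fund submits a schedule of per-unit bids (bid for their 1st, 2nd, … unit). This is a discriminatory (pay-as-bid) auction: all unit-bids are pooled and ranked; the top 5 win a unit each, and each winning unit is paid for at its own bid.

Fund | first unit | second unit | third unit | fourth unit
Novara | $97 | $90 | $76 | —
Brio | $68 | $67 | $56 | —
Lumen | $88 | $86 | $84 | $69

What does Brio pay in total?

Brio pays $0

Merging the schedules and taking the best 5: 97 (Novara-1), 90 (Novara-2), 88 (Lumen-1), 86 (Lumen-2), 84 (Lumen-3)
Next rejected bid: $76 (not a price — pay-as-bid).
Brio wins no units.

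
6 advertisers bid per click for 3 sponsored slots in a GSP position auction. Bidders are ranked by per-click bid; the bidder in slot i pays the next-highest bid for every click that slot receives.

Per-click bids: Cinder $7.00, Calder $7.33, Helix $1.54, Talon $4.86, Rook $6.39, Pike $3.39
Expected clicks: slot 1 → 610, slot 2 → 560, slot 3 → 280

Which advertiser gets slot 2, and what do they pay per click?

Cinder; $6.39 per click

Ranked by bid: $7.33 (Calder) > $7.00 (Cinder) > $6.39 (Rook) > $4.86 (Talon) > …
Slot 2 goes to the second-ranked bidder, Cinder, who pays the next bid down: $6.39/click.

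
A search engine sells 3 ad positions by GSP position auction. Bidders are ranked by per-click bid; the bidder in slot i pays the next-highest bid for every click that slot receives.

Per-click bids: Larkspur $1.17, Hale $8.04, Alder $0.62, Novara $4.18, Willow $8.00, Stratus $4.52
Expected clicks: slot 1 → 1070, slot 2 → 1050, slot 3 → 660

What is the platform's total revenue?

Sorting advertisers: $8.04 (Hale) > $8.00 (Willow) > $4.52 (Stratus) > $4.18 (Novara) > …
Slot 1: Hale pays $8.00 × 1070 = $8560.00
Slot 2: Willow pays $4.52 × 1050 = $4746.00
Slot 3: Stratus pays $4.18 × 660 = $2758.80
Total = $16064.80

Total revenue: $16064.80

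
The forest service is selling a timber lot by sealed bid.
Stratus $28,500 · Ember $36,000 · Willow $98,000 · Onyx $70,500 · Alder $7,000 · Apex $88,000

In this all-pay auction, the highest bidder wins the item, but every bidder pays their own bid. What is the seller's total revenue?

Total revenue: $328,000

Sorting bids: 98,000 (Willow) > 88,000 (Apex) > 70,500 (Onyx) > 36,000 (Ember) > 28,500 (Stratus) > 7,000 (Alder)
Willow wins with the top bid; all bids are sunk regardless.
Every bidder forfeits their bid regardless of winning.
Revenue = 28,500 + 36,000 + 98,000 + 70,500 + 7,000 + 88,000 = $328,000.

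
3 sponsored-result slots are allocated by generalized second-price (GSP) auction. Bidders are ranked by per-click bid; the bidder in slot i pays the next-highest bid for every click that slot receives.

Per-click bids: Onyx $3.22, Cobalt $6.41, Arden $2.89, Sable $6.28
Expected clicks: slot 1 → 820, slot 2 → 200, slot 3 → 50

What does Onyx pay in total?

Sorting advertisers: $6.41 (Cobalt) > $6.28 (Sable) > $3.22 (Onyx) > $2.89 (Arden)
Onyx holds slot 3 → pays next bid $2.89 × 50 clicks = $144.50.

Onyx pays $144.50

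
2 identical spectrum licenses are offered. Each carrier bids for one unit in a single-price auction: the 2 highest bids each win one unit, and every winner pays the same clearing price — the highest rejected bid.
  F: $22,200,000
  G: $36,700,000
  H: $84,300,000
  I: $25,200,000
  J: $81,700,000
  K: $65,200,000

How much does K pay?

Sorting: 84,300,000 (H), 81,700,000 (J), 65,200,000 (K), 36,700,000 (G), …
Winners (2 units): H, J.
Highest unsuccessful bid: $65,200,000 → clearing price.
K does not win → pays $0.

K pays $0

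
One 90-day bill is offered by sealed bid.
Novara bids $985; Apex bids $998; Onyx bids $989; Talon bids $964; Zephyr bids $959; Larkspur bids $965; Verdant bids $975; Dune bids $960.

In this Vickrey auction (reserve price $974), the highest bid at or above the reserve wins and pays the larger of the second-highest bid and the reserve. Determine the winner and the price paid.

Apex pays $989

Sorting bids: 998 (Apex) > 989 (Onyx) > 985 (Novara) > 975 (Verdant) > 965 (Larkspur) > 964 (Talon) > …
Highest eligible bid: Apex at $998.
Second-highest bid $989 exceeds the reserve $974 → payment $989.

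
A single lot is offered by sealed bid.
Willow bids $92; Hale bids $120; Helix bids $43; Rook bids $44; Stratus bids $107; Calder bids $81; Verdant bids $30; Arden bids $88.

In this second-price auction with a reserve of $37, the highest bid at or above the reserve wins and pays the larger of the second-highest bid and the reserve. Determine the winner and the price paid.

Hale pays $107

Bids in order: 120 (Hale) > 107 (Stratus) > 92 (Willow) > 88 (Arden) > 81 (Calder) > 44 (Rook) > …
Highest eligible bid: Hale at $120.
Second-highest bid $107 exceeds the reserve $37 → payment $107.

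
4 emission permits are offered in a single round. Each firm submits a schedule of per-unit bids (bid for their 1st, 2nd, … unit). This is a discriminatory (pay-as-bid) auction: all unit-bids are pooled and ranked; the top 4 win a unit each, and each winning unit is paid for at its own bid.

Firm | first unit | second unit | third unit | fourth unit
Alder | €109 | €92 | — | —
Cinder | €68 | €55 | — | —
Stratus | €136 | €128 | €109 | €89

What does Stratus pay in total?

Stratus pays €373

Pooled unit-bids ranked (top 4): 136 (Stratus-1), 128 (Stratus-2), 109 (Alder-1), 109 (Stratus-3)
Next rejected bid: €92 (not a price — pay-as-bid).
Stratus's winning unit-bids: 136 + 128 + 109 = €373.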